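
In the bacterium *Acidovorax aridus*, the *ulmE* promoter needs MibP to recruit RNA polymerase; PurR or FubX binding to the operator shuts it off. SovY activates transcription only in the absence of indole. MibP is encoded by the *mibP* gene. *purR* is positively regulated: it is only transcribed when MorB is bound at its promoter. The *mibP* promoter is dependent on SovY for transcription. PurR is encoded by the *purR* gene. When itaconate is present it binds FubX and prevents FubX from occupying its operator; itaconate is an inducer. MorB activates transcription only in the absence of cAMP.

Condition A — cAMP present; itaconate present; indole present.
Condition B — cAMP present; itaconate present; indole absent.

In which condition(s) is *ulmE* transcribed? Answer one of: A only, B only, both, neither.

Condition A:
cAMP is present, so MorB is inactive.
Required activator MorB is absent, so *purR* is not transcribed.
So PurR is not produced.
Itaconate is present, so FubX is inactive.
Indole is present, so SovY is inactive.
Required activator SovY is absent, so *mibP* is not transcribed.
So MibP is not produced.
Required activator MibP is absent, so *ulmE* is not transcribed.
→ *ulmE* is OFF in A.
Condition B:
cAMP is present, so MorB is inactive.
Required activator MorB is absent, so *purR* is not transcribed.
So PurR is not produced.
Itaconate is present, so FubX is inactive.
Indole is absent, so SovY is active.
No repressor is bound and SovY is active, so *mibP* is transcribed.
So MibP is produced and active.
No repressor is bound and MibP is active, so *ulmE* is transcribed.
→ *ulmE* is ON in B.

B only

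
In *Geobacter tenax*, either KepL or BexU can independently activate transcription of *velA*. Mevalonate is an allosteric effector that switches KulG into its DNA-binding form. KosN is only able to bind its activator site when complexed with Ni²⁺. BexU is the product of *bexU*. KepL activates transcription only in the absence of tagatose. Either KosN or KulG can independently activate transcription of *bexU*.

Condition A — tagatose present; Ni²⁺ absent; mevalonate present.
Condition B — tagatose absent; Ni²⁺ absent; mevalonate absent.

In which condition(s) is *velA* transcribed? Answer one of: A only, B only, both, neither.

both

Condition A:
Tagatose is present, so KepL is inactive.
Ni²⁺ is absent, so KosN is inactive.
Mevalonate is present, so KulG is active.
Activator KulG is present, so *bexU* is transcribed.
So BexU is produced and active.
Activator BexU is present, so *velA* is transcribed.
→ *velA* is ON in A.
Condition B:
Tagatose is absent, so KepL is active.
Ni²⁺ is absent, so KosN is inactive.
Mevalonate is absent, so KulG is inactive.
No activator is available at the *bexU* promoter, so *bexU* is not transcribed.
So BexU is not produced.
Activator KepL is present, so *velA* is transcribed.
→ *velA* is ON in B.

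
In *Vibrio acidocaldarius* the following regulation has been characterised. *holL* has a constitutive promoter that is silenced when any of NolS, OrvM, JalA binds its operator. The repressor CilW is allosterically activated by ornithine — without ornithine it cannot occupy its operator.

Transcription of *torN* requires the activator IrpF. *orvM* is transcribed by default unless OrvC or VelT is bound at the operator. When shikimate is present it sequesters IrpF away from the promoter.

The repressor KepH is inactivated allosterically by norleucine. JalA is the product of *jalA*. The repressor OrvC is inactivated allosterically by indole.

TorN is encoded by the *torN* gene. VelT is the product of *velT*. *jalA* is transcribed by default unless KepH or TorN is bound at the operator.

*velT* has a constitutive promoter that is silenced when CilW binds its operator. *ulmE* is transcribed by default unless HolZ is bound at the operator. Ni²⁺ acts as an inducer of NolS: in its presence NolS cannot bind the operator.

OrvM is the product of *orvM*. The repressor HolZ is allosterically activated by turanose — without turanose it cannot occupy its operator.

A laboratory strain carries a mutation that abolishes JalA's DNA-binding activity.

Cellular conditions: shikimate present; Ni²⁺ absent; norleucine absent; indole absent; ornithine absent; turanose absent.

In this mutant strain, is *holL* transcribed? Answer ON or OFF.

OFF

Ni²⁺ is absent, so NolS is active.
Indole is absent, so OrvC is active.
Ornithine is absent, so CilW is inactive.
With no repressor bound, *velT* is transcribed.
So VelT is produced and active.
With repressor OrvC bound, *orvM* is not transcribed.
So OrvM is not produced.
JalA is non-functional in this strain, so it has no effect.
With repressor NolS bound, *holL* is not transcribed.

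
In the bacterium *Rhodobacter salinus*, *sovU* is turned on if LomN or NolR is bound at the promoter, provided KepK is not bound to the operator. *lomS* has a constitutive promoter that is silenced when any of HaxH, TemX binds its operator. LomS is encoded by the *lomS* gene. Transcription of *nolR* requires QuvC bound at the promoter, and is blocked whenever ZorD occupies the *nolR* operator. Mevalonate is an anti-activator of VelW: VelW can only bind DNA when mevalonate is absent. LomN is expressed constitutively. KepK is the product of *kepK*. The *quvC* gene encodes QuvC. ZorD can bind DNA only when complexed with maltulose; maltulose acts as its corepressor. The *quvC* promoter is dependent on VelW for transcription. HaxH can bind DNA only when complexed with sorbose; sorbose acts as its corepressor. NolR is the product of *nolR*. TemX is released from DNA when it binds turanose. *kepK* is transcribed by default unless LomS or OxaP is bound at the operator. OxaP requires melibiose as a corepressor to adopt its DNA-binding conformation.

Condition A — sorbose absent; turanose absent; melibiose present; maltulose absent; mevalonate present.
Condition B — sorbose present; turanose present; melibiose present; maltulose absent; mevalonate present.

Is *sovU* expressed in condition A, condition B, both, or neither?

both

Condition A:
LomN is produced constitutively and is active.
Sorbose is absent, so HaxH is inactive.
Turanose is absent, so TemX is active.
With repressor TemX bound, *lomS* is not transcribed.
So LomS is not produced.
Melibiose is present, so OxaP is active.
With repressor OxaP bound, *kepK* is not transcribed.
So KepK is not produced.
Maltulose is absent, so ZorD is inactive.
Mevalonate is present, so VelW is inactive.
Required activator VelW is absent, so *quvC* is not transcribed.
So QuvC is not produced.
Required activator QuvC is absent, so *nolR* is not transcribed.
So NolR is not produced.
Activator LomN is present, so *sovU* is transcribed.
→ *sovU* is ON in A.
Condition B:
LomN is produced constitutively and is active.
Sorbose is present, so HaxH is active.
Turanose is present, so TemX is inactive.
With repressor HaxH bound, *lomS* is not transcribed.
So LomS is not produced.
Melibiose is present, so OxaP is active.
With repressor OxaP bound, *kepK* is not transcribed.
So KepK is not produced.
Maltulose is absent, so ZorD is inactive.
Mevalonate is present, so VelW is inactive.
Required activator VelW is absent, so *quvC* is not transcribed.
So QuvC is not produced.
Required activator QuvC is absent, so *nolR* is not transcribed.
So NolR is not produced.
Activator LomN is present, so *sovU* is transcribed.
→ *sovU* is ON in B.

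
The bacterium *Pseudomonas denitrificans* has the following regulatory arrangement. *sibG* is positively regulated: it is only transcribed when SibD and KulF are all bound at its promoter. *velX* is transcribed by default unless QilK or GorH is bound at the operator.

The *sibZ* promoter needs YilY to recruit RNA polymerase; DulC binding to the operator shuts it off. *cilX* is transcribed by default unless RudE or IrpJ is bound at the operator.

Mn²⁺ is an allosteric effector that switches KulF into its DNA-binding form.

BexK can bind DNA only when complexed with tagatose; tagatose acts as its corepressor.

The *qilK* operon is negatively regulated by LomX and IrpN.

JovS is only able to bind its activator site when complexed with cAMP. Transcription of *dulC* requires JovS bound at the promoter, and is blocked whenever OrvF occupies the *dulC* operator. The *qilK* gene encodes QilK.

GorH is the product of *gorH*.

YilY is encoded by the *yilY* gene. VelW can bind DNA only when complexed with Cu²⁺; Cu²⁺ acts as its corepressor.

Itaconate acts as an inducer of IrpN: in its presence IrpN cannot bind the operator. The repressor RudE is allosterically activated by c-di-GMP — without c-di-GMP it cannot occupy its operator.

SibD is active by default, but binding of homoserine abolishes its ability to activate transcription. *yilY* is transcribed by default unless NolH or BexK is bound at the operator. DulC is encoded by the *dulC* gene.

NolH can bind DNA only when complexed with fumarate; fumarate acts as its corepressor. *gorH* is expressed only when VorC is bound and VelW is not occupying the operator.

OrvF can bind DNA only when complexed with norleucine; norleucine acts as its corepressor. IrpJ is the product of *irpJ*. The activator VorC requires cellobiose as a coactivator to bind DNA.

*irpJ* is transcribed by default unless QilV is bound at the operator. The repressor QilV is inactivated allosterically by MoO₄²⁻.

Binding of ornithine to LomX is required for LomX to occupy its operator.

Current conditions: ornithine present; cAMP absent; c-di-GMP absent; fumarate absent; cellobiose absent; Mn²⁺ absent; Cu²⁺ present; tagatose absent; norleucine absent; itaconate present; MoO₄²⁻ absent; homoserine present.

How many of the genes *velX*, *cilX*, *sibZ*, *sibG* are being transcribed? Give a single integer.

3

Ornithine is present, so LomX is active.
Itaconate is present, so IrpN is inactive.
With repressor LomX bound, *qilK* is not transcribed.
So QilK is not produced.
Cellobiose is absent, so VorC is inactive.
Cu²⁺ is present, so VelW is active.
With repressor VelW bound, *gorH* is not transcribed.
So GorH is not produced.
With no repressor bound, *velX* is transcribed.
→ *velX* is ON.
c-di-GMP is absent, so RudE is inactive.
MoO₄²⁻ is absent, so QilV is active.
With repressor QilV bound, *irpJ* is not transcribed.
So IrpJ is not produced.
With no repressor bound, *cilX* is transcribed.
→ *cilX* is ON.
Norleucine is absent, so OrvF is inactive.
cAMP is absent, so JovS is inactive.
Required activator JovS is absent, so *dulC* is not transcribed.
So DulC is not produced.
Fumarate is absent, so NolH is inactive.
Tagatose is absent, so BexK is inactive.
With no repressor bound, *yilY* is transcribed.
So YilY is produced and active.
No repressor is bound and YilY is active, so *sibZ* is transcribed.
→ *sibZ* is ON.
Homoserine is present, so SibD is inactive.
Mn²⁺ is absent, so KulF is inactive.
Required activator SibD is absent, so *sibG* is not transcribed.
→ *sibG* is OFF.
3 of the 4 genes are transcribed.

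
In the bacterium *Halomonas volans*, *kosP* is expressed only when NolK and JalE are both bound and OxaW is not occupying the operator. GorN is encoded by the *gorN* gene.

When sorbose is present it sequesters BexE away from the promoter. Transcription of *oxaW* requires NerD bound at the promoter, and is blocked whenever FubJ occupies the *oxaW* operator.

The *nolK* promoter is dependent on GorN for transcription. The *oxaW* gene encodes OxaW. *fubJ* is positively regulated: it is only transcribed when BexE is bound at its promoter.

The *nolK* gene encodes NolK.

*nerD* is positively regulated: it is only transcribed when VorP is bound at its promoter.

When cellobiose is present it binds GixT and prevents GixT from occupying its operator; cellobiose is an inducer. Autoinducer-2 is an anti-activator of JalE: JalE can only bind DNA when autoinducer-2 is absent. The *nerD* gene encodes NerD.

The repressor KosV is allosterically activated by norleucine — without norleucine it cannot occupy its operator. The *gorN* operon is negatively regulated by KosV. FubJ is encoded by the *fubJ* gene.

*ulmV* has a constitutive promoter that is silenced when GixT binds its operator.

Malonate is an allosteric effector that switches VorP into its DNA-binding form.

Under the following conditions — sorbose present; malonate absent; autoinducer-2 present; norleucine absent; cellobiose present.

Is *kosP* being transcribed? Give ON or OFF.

OFF

Malonate is absent, so VorP is inactive.
Required activator VorP is absent, so *nerD* is not transcribed.
So NerD is not produced.
Sorbose is present, so BexE is inactive.
Required activator BexE is absent, so *fubJ* is not transcribed.
So FubJ is not produced.
Required activator NerD is absent, so *oxaW* is not transcribed.
So OxaW is not produced.
Norleucine is absent, so KosV is inactive.
With no repressor bound, *gorN* is transcribed.
So GorN is produced and active.
No repressor is bound and GorN is active, so *nolK* is transcribed.
So NolK is produced and active.
Autoinducer-2 is present, so JalE is inactive.
Required activator JalE is absent, so *kosP* is not transcribed.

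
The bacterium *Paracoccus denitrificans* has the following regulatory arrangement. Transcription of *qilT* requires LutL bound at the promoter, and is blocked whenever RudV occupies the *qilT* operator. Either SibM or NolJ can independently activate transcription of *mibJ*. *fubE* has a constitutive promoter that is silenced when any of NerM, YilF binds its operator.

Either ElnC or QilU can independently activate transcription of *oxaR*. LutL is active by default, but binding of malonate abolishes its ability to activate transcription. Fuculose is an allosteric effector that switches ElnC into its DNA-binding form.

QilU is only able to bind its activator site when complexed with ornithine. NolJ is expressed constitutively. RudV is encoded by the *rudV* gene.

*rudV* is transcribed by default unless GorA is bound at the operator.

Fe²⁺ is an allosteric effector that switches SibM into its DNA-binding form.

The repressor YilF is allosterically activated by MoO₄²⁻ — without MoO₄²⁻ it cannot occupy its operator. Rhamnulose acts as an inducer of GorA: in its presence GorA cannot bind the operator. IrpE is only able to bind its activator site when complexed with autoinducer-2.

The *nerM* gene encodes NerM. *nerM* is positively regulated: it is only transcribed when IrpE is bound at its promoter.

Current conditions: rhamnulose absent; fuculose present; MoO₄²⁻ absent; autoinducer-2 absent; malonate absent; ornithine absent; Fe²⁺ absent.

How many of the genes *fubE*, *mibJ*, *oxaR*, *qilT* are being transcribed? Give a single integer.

Autoinducer-2 is absent, so IrpE is inactive.
Required activator IrpE is absent, so *nerM* is not transcribed.
So NerM is not produced.
MoO₄²⁻ is absent, so YilF is inactive.
With no repressor bound, *fubE* is transcribed.
→ *fubE* is ON.
Fe²⁺ is absent, so SibM is inactive.
NolJ is produced constitutively and is active.
Activator NolJ is present, so *mibJ* is transcribed.
→ *mibJ* is ON.
Fuculose is present, so ElnC is active.
Ornithine is absent, so QilU is inactive.
Activator ElnC is present, so *oxaR* is transcribed.
→ *oxaR* is ON.
Rhamnulose is absent, so GorA is active.
With repressor GorA bound, *rudV* is not transcribed.
So RudV is not produced.
Malonate is absent, so LutL is active.
No repressor is bound and LutL is active, so *qilT* is transcribed.
→ *qilT* is ON.
4 of the 4 genes are transcribed.

4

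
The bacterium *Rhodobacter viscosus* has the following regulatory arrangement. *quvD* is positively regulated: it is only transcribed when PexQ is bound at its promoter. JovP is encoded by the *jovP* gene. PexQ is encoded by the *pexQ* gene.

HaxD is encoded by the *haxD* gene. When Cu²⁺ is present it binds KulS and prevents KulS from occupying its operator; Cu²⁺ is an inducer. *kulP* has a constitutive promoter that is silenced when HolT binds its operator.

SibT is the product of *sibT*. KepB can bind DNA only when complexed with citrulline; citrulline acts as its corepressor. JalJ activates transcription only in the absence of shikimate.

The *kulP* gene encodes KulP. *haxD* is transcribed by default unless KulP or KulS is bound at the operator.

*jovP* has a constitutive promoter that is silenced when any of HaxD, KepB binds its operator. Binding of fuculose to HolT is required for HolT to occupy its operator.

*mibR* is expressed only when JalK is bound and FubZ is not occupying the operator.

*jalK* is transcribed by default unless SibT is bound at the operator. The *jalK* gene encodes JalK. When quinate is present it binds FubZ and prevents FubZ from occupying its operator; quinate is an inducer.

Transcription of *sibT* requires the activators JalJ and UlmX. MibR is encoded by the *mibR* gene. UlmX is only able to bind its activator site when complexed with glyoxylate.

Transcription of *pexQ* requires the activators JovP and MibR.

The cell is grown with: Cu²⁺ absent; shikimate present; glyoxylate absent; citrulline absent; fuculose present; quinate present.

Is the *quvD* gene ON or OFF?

ON

Fuculose is present, so HolT is active.
With repressor HolT bound, *kulP* is not transcribed.
So KulP is not produced.
Cu²⁺ is absent, so KulS is active.
With repressor KulS bound, *haxD* is not transcribed.
So HaxD is not produced.
Citrulline is absent, so KepB is inactive.
With no repressor bound, *jovP* is transcribed.
So JovP is produced and active.
Quinate is present, so FubZ is inactive.
Shikimate is present, so JalJ is inactive.
Glyoxylate is absent, so UlmX is inactive.
Required activator JalJ is absent, so *sibT* is not transcribed.
So SibT is not produced.
With no repressor bound, *jalK* is transcribed.
So JalK is produced and active.
No repressor is bound and JalK is active, so *mibR* is transcribed.
So MibR is produced and active.
No repressor is bound and JovP and MibR are active, so *pexQ* is transcribed.
So PexQ is produced and active.
No repressor is bound and PexQ is active, so *quvD* is transcribed.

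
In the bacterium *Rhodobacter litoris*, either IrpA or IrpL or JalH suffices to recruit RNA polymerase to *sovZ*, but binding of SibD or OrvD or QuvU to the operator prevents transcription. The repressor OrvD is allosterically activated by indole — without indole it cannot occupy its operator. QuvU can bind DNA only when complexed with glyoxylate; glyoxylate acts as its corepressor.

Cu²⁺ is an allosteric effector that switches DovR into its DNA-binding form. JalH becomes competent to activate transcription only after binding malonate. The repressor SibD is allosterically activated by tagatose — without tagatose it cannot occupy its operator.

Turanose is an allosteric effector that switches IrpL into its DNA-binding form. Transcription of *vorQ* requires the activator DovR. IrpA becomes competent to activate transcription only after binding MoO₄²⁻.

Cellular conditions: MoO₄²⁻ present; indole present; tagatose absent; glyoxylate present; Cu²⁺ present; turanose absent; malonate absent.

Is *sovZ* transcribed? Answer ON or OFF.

OFF

MoO₄²⁻ is present, so IrpA is active.
Tagatose is absent, so SibD is inactive.
Indole is present, so OrvD is active.
Turanose is absent, so IrpL is inactive.
Malonate is absent, so JalH is inactive.
Glyoxylate is present, so QuvU is active.
With repressor OrvD bound, *sovZ* is not transcribed.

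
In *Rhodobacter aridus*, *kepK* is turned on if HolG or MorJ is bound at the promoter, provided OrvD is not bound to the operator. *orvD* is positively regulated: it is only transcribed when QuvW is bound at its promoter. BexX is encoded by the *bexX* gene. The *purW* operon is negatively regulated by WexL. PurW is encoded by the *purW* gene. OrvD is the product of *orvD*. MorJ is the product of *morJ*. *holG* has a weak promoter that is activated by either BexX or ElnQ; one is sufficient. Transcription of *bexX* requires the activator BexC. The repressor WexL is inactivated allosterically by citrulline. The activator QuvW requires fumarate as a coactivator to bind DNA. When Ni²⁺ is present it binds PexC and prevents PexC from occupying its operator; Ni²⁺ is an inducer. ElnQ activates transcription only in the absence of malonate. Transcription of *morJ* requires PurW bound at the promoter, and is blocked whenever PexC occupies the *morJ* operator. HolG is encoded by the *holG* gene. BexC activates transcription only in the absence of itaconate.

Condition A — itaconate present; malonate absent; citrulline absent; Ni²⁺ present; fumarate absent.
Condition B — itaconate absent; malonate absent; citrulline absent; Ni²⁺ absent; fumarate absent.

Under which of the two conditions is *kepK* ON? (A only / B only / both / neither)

both

Condition A:
Itaconate is present, so BexC is inactive.
Required activator BexC is absent, so *bexX* is not transcribed.
So BexX is not produced.
Malonate is absent, so ElnQ is active.
Activator ElnQ is present, so *holG* is transcribed.
So HolG is produced and active.
Citrulline is absent, so WexL is active.
With repressor WexL bound, *purW* is not transcribed.
So PurW is not produced.
Ni²⁺ is present, so PexC is inactive.
Required activator PurW is absent, so *morJ* is not transcribed.
So MorJ is not produced.
Fumarate is absent, so QuvW is inactive.
Required activator QuvW is absent, so *orvD* is not transcribed.
So OrvD is not produced.
Activator HolG is present, so *kepK* is transcribed.
→ *kepK* is ON in A.
Condition B:
Itaconate is absent, so BexC is active.
No repressor is bound and BexC is active, so *bexX* is transcribed.
So BexX is produced and active.
Malonate is absent, so ElnQ is active.
Activator BexX is present, so *holG* is transcribed.
So HolG is produced and active.
Citrulline is absent, so WexL is active.
With repressor WexL bound, *purW* is not transcribed.
So PurW is not produced.
Ni²⁺ is absent, so PexC is active.
With repressor PexC bound, *morJ* is not transcribed.
So MorJ is not produced.
Fumarate is absent, so QuvW is inactive.
Required activator QuvW is absent, so *orvD* is not transcribed.
So OrvD is not produced.
Activator HolG is present, so *kepK* is transcribed.
→ *kepK* is ON in B.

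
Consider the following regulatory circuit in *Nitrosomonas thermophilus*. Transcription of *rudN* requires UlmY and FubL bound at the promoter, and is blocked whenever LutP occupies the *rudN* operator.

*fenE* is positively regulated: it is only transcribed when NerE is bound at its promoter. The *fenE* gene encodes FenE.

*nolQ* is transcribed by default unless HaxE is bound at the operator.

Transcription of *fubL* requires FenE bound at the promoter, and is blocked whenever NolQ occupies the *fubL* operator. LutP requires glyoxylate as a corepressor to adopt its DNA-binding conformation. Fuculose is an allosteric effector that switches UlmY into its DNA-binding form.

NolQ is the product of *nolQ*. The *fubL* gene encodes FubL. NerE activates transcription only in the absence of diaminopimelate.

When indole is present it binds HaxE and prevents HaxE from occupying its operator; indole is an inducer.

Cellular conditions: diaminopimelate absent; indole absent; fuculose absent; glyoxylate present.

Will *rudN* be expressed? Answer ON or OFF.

OFF

Glyoxylate is present, so LutP is active.
Fuculose is absent, so UlmY is inactive.
Indole is absent, so HaxE is active.
With repressor HaxE bound, *nolQ* is not transcribed.
So NolQ is not produced.
Diaminopimelate is absent, so NerE is active.
No repressor is bound and NerE is active, so *fenE* is transcribed.
So FenE is produced and active.
No repressor is bound and FenE is active, so *fubL* is transcribed.
So FubL is produced and active.
With repressor LutP bound, *rudN* is not transcribed.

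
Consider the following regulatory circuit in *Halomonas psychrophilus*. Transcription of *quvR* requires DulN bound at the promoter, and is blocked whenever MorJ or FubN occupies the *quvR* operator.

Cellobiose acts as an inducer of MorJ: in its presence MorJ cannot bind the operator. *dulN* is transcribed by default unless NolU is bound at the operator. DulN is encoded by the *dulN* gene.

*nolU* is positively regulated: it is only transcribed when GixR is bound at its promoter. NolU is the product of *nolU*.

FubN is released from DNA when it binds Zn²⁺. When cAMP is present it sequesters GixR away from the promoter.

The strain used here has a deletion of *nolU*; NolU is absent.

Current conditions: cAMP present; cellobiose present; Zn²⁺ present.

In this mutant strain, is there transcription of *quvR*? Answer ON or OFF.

NolU is non-functional in this strain, so it has no effect.
With no repressor bound, *dulN* is transcribed.
So DulN is produced and active.
Cellobiose is present, so MorJ is inactive.
Zn²⁺ is present, so FubN is inactive.
No repressor is bound and DulN is active, so *quvR* is transcribed.

ON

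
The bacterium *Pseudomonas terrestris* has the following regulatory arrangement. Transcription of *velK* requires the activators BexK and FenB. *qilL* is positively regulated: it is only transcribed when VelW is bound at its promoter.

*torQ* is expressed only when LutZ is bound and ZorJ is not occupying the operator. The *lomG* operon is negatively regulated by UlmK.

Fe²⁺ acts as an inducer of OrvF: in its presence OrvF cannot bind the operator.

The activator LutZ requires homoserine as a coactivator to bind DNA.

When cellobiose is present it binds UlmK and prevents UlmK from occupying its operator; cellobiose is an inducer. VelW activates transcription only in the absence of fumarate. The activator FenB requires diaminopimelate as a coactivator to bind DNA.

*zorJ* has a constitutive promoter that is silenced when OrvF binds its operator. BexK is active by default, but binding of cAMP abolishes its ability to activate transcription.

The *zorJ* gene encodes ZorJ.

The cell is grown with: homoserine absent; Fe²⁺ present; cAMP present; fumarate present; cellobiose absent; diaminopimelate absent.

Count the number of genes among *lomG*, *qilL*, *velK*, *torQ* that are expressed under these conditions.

0

Cellobiose is absent, so UlmK is active.
With repressor UlmK bound, *lomG* is not transcribed.
→ *lomG* is OFF.
Fumarate is present, so VelW is inactive.
Required activator VelW is absent, so *qilL* is not transcribed.
→ *qilL* is OFF.
cAMP is present, so BexK is inactive.
Diaminopimelate is absent, so FenB is inactive.
Required activator BexK is absent, so *velK* is not transcribed.
→ *velK* is OFF.
Homoserine is absent, so LutZ is inactive.
Fe²⁺ is present, so OrvF is inactive.
With no repressor bound, *zorJ* is transcribed.
So ZorJ is produced and active.
With repressor ZorJ bound, *torQ* is not transcribed.
→ *torQ* is OFF.
0 of the 4 genes are transcribed.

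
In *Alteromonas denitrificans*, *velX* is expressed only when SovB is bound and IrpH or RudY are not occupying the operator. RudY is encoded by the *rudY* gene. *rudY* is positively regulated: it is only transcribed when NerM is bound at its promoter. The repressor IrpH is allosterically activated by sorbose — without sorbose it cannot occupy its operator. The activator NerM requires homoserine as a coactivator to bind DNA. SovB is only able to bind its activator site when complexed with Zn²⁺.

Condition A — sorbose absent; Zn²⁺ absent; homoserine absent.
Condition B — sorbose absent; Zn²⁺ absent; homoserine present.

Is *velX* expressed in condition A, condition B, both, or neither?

Condition A:
Sorbose is absent, so IrpH is inactive.
Zn²⁺ is absent, so SovB is inactive.
Homoserine is absent, so NerM is inactive.
Required activator NerM is absent, so *rudY* is not transcribed.
So RudY is not produced.
Required activator SovB is absent, so *velX* is not transcribed.
→ *velX* is OFF in A.
Condition B:
Sorbose is absent, so IrpH is inactive.
Zn²⁺ is absent, so SovB is inactive.
Homoserine is present, so NerM is active.
No repressor is bound and NerM is active, so *rudY* is transcribed.
So RudY is produced and active.
With repressor RudY bound, *velX* is not transcribed.
→ *velX* is OFF in B.

neither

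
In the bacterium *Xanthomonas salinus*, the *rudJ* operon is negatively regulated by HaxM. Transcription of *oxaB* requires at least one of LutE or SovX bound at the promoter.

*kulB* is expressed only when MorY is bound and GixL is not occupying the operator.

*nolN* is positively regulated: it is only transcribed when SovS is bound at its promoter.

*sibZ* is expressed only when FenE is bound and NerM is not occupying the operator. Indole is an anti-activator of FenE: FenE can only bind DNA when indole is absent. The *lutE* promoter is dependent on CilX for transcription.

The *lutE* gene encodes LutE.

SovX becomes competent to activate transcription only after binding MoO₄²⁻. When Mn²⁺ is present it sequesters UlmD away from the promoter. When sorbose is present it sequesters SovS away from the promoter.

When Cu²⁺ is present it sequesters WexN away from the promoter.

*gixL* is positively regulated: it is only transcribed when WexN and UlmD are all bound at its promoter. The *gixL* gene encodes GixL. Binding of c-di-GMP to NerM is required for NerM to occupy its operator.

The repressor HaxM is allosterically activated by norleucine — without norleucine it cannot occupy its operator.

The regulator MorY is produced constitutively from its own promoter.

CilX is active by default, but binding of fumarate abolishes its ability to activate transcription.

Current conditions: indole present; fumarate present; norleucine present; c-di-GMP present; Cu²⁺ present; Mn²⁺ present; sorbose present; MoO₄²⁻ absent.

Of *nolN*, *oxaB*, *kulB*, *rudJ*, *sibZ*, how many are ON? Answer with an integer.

1

Sorbose is present, so SovS is inactive.
Required activator SovS is absent, so *nolN* is not transcribed.
→ *nolN* is OFF.
Fumarate is present, so CilX is inactive.
Required activator CilX is absent, so *lutE* is not transcribed.
So LutE is not produced.
MoO₄²⁻ is absent, so SovX is inactive.
No activator is available at the *oxaB* promoter, so *oxaB* is not transcribed.
→ *oxaB* is OFF.
Cu²⁺ is present, so WexN is inactive.
Mn²⁺ is present, so UlmD is inactive.
Required activator WexN is absent, so *gixL* is not transcribed.
So GixL is not produced.
MorY is produced constitutively and is active.
No repressor is bound and MorY is active, so *kulB* is transcribed.
→ *kulB* is ON.
Norleucine is present, so HaxM is active.
With repressor HaxM bound, *rudJ* is not transcribed.
→ *rudJ* is OFF.
Indole is present, so FenE is inactive.
c-di-GMP is present, so NerM is active.
With repressor NerM bound, *sibZ* is not transcribed.
→ *sibZ* is OFF.
1 of the 5 genes is transcribed.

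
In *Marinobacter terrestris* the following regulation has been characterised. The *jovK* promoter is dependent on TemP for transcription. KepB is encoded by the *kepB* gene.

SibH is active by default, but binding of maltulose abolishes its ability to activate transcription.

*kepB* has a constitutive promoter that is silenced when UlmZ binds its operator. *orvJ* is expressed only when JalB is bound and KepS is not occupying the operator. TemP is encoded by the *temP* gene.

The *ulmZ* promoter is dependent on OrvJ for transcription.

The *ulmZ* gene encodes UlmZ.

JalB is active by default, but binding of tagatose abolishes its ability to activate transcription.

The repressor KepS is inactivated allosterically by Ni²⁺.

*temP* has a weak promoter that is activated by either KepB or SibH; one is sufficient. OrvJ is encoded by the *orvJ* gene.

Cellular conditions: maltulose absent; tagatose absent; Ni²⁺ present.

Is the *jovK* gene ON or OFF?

Tagatose is absent, so JalB is active.
Ni²⁺ is present, so KepS is inactive.
No repressor is bound and JalB is active, so *orvJ* is transcribed.
So OrvJ is produced and active.
No repressor is bound and OrvJ is active, so *ulmZ* is transcribed.
So UlmZ is produced and active.
With repressor UlmZ bound, *kepB* is not transcribed.
So KepB is not produced.
Maltulose is absent, so SibH is active.
Activator SibH is present, so *temP* is transcribed.
So TemP is produced and active.
No repressor is bound and TemP is active, so *jovK* is transcribed.

ON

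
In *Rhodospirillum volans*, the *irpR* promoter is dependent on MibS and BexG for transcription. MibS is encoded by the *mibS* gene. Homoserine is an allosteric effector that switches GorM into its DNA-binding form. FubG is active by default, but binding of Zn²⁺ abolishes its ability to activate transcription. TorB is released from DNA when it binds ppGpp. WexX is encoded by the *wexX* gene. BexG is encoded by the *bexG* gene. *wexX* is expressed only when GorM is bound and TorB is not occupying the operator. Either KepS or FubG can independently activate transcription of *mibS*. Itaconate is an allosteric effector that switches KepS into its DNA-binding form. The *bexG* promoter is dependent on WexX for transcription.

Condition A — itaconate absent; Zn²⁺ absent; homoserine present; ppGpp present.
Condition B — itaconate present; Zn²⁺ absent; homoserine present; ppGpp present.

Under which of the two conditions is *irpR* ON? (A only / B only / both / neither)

Condition A:
Itaconate is absent, so KepS is inactive.
Zn²⁺ is absent, so FubG is active.
Activator FubG is present, so *mibS* is transcribed.
So MibS is produced and active.
Homoserine is present, so GorM is active.
ppGpp is present, so TorB is inactive.
No repressor is bound and GorM is active, so *wexX* is transcribed.
So WexX is produced and active.
No repressor is bound and WexX is active, so *bexG* is transcribed.
So BexG is produced and active.
No repressor is bound and MibS and BexG are active, so *irpR* is transcribed.
→ *irpR* is ON in A.
Condition B:
Itaconate is present, so KepS is active.
Zn²⁺ is absent, so FubG is active.
Activator KepS is present, so *mibS* is transcribed.
So MibS is produced and active.
Homoserine is present, so GorM is active.
ppGpp is present, so TorB is inactive.
No repressor is bound and GorM is active, so *wexX* is transcribed.
So WexX is produced and active.
No repressor is bound and WexX is active, so *bexG* is transcribed.
So BexG is produced and active.
No repressor is bound and MibS and BexG are active, so *irpR* is transcribed.
→ *irpR* is ON in B.

both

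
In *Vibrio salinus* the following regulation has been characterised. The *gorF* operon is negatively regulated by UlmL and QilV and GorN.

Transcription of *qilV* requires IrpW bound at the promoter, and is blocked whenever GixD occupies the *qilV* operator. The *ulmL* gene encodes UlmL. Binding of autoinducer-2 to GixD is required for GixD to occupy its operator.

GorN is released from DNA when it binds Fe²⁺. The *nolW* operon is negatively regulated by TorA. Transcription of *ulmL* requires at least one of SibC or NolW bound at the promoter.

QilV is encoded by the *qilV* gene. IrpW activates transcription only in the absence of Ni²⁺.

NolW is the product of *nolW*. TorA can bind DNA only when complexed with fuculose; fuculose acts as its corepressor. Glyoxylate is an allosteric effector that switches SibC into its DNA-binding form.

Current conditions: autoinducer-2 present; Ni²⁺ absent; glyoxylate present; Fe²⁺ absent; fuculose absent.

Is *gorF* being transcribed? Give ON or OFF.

Glyoxylate is present, so SibC is active.
Fuculose is absent, so TorA is inactive.
With no repressor bound, *nolW* is transcribed.
So NolW is produced and active.
Activator SibC is present, so *ulmL* is transcribed.
So UlmL is produced and active.
Autoinducer-2 is present, so GixD is active.
Ni²⁺ is absent, so IrpW is active.
With repressor GixD bound, *qilV* is not transcribed.
So QilV is not produced.
Fe²⁺ is absent, so GorN is active.
With repressor UlmL bound, *gorF* is not transcribed.

OFF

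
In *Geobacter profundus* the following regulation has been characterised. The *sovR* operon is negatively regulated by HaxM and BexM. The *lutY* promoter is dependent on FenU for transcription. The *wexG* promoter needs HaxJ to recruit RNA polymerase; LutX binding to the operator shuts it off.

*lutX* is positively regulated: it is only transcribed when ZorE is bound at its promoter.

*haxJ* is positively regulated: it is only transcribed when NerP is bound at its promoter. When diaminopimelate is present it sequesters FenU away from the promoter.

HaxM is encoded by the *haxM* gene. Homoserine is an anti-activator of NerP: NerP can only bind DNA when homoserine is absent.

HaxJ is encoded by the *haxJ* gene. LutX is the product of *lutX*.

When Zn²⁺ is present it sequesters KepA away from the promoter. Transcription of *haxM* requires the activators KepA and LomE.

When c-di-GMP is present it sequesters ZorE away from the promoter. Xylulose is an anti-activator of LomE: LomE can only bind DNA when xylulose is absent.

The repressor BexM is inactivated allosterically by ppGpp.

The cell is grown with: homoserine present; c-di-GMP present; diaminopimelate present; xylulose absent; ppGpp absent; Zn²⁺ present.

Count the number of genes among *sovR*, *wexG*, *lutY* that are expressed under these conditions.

0

Zn²⁺ is present, so KepA is inactive.
Xylulose is absent, so LomE is active.
Required activator KepA is absent, so *haxM* is not transcribed.
So HaxM is not produced.
ppGpp is absent, so BexM is active.
With repressor BexM bound, *sovR* is not transcribed.
→ *sovR* is OFF.
Homoserine is present, so NerP is inactive.
Required activator NerP is absent, so *haxJ* is not transcribed.
So HaxJ is not produced.
c-di-GMP is present, so ZorE is inactive.
Required activator ZorE is absent, so *lutX* is not transcribed.
So LutX is not produced.
Required activator HaxJ is absent, so *wexG* is not transcribed.
→ *wexG* is OFF.
Diaminopimelate is present, so FenU is inactive.
Required activator FenU is absent, so *lutY* is not transcribed.
→ *lutY* is OFF.
0 of the 3 genes are transcribed.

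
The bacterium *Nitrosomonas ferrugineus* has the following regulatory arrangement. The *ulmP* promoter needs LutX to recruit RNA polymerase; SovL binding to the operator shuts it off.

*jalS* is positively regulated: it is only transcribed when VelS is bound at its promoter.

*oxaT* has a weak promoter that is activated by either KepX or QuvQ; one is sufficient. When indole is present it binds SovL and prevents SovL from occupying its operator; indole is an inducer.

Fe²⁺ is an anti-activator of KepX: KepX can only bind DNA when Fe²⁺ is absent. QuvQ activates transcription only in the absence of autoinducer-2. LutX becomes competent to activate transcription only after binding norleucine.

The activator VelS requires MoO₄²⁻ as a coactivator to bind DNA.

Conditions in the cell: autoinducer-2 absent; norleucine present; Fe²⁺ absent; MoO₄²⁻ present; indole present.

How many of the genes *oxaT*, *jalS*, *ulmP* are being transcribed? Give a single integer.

3

Fe²⁺ is absent, so KepX is active.
Autoinducer-2 is absent, so QuvQ is active.
Activator KepX is present, so *oxaT* is transcribed.
→ *oxaT* is ON.
MoO₄²⁻ is present, so VelS is active.
No repressor is bound and VelS is active, so *jalS* is transcribed.
→ *jalS* is ON.
Norleucine is present, so LutX is active.
Indole is present, so SovL is inactive.
No repressor is bound and LutX is active, so *ulmP* is transcribed.
→ *ulmP* is ON.
3 of the 3 genes are transcribed.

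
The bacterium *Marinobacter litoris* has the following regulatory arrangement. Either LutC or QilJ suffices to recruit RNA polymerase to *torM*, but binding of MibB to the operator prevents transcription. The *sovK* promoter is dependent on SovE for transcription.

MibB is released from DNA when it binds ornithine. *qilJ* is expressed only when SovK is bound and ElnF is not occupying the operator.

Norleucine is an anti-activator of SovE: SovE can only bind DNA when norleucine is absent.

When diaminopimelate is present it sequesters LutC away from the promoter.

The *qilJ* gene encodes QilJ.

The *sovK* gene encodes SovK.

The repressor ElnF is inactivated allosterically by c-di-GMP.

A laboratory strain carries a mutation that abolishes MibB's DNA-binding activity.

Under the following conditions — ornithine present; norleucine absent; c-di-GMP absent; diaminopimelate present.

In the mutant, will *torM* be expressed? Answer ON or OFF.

OFF

Diaminopimelate is present, so LutC is inactive.
Norleucine is absent, so SovE is active.
No repressor is bound and SovE is active, so *sovK* is transcribed.
So SovK is produced and active.
c-di-GMP is absent, so ElnF is active.
With repressor ElnF bound, *qilJ* is not transcribed.
So QilJ is not produced.
MibB is non-functional in this strain, so it has no effect.
No activator is available at the *torM* promoter, so *torM* is not transcribed.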